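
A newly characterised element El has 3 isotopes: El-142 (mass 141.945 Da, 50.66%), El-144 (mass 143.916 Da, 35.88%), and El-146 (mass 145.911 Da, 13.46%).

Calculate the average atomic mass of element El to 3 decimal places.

Average mass = Σ (abundance × isotope mass) = 0.5066 × 141.945 + 0.3588 × 143.916 + 0.1346 × 145.911
= 71.9093 + 51.6371 + 19.6396 = 143.1860 Da

143.186 Da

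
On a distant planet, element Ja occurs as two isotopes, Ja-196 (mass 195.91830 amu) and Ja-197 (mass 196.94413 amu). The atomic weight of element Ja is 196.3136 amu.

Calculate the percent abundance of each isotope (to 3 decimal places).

With x = fraction of Ja-196 (so Ja-197 is 1 − x):
195.91830·x + 196.94413·(1 − x) = 196.3136
(195.91830 − 196.94413)·x = 196.3136 − 196.94413
x = -0.63053 / -1.02583 = 0.61465 → 61.465% Ja-196, 38.535% Ja-197.

Ja-196: 61.465%, Ja-197: 38.535%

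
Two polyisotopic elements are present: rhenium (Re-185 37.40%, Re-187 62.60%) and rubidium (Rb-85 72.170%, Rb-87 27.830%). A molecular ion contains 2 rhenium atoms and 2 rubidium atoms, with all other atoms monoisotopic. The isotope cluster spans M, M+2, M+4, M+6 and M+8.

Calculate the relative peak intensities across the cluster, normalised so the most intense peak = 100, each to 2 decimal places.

18.08 : 74.45 : 100.00 : 48.06 : 7.53

Rhenium pattern (n=2): 0.139876 : 0.468248 : 0.391876
Rubidium pattern (n=2): 0.52085089 : 0.40169822 : 0.07745089
Convolve the two distributions (both contribute in 2-u steps):
  M: 0.139876×0.52085089 = 0.072855
  M+2: 0.139876×0.40169822 + 0.468248×0.52085089 = 0.300075
  M+4: 0.139876×0.07745089 + 0.468248×0.40169822 + 0.391876×0.52085089 = 0.403037
  M+6: 0.468248×0.07745089 + 0.391876×0.40169822 = 0.193682
  M+8: 0.391876×0.07745089 = 0.030351
Scale to base peak (0.403037) = 100: 18.08 : 74.45 : 100.00 : 48.06 : 7.53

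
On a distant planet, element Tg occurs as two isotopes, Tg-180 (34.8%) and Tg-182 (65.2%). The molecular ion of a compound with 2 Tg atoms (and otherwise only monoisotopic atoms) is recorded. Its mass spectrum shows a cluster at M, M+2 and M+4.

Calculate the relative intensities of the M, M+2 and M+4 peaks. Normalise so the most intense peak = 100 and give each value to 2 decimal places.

26.69 : 100.00 : 93.68

The 2 Tg atoms are independent, so intensities follow the terms of (0.348 + 0.652)^2.
P(M) = 0.348^2 = 0.121104
P(M+2) = 2 × 0.348^1 × 0.652^1 = 0.453792
P(M+4) = 0.652^2 = 0.425104
The M+2 peak is largest (0.453792); scaling to 100 gives 26.69 : 100.00 : 93.68.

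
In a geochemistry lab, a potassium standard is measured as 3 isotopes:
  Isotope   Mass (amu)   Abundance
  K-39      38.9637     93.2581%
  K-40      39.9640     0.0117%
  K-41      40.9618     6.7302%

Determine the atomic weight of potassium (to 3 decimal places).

Average mass = Σ (abundance × isotope mass) = 0.932581 × 38.9637 + 0.000117 × 39.9640 + 0.067302 × 40.9618
= 36.33681 + 0.00468 + 2.75681 = 39.09830 amu

39.098 amu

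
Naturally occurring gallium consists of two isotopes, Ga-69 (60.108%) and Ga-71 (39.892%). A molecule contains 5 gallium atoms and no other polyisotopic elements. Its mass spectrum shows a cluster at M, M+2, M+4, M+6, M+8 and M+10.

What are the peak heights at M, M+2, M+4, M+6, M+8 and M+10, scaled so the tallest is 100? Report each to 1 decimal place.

The 5 Ga atoms are independent, so intensities follow the terms of (0.60108 + 0.39892)^5.
P(M) = 0.60108^5 = 0.078462
P(M+2) = 5 × 0.60108^4 × 0.39892^1 = 0.260366
P(M+4) = 10 × 0.60108^3 × 0.39892^2 = 0.345596
P(M+6) = 10 × 0.60108^2 × 0.39892^3 = 0.229362
P(M+8) = 5 × 0.60108^1 × 0.39892^4 = 0.076111
P(M+10) = 0.39892^5 = 0.010103
The M+4 peak is largest (0.345596); scaling to 100 gives 22.7 : 75.3 : 100.0 : 66.4 : 22.0 : 2.9.

22.7 : 75.3 : 100.0 : 66.4 : 22.0 : 2.9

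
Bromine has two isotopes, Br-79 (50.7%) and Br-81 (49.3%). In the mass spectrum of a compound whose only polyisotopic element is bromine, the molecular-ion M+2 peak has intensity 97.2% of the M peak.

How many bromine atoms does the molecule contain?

With n Br atoms, P(M+2)/P(M) = C(n,1)·p^(n−1)q / p^n = n·q/p = n · 0.493/0.507.
n = 0.972 × 0.507/0.493 = 1.00 ≈ 1

1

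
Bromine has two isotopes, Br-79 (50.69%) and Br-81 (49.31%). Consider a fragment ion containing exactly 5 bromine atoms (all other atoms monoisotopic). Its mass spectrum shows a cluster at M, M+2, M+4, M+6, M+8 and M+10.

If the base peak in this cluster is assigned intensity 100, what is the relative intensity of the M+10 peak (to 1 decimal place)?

9.2

Binomial terms of (0.5069 + 0.4931)^5: M 0.0335, M+2 0.1628, M+4 0.3167, M+6 0.3081, M+8 0.1498, M+10 0.0292 → M+4 is the base peak.
P(M+4) = C(5,2) × 0.5069^3 × 0.4931^2 = 10 × 0.13024674 × 0.24314761 = 0.316692 (base)
P(M+10) = C(5,5) × 0.5069^0 × 0.4931^5 = 1 × 1.0000 × 0.02915245 = 0.029152
Relative intensity = 0.029152 / 0.316692 × 100 = 9.2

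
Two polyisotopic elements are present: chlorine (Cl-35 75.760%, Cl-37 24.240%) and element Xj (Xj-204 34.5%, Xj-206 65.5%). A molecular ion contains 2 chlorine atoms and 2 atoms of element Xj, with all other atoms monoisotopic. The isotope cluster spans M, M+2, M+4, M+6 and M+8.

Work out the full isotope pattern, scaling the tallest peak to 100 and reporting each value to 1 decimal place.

16.3 : 72.3 : 100.0 : 43.9 : 6.0

Chlorine pattern (n=2): 0.57395776 : 0.36728448 : 0.05875776
Element Xj pattern (n=2): 0.119025 : 0.45195 : 0.429025
Convolve the two distributions (both contribute in 2-u steps):
  M: 0.57395776×0.119025 = 0.068315
  M+2: 0.57395776×0.45195 + 0.36728448×0.119025 = 0.303116
  M+4: 0.57395776×0.429025 + 0.36728448×0.45195 + 0.05875776×0.119025 = 0.419230
  M+6: 0.36728448×0.429025 + 0.05875776×0.45195 = 0.184130
  M+8: 0.05875776×0.429025 = 0.025209
Scale to base peak (0.419230) = 100: 16.3 : 72.3 : 100.0 : 43.9 : 6.0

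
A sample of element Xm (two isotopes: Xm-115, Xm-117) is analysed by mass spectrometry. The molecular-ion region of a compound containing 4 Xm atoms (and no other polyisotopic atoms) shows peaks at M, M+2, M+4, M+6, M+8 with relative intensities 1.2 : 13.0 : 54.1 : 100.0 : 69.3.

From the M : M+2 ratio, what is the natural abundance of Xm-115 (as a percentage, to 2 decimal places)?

Let p = fractional abundance of Xm-115. I(M+2)/I(M) = [C(4,1)·p^3·(1−p)] / p^4 = 4·(1−p)/p = 13.0/1.2 = 10.8333
(1−p)/p = 10.8333/4 = 2.7083  ⇒  p = 1/(1 + 2.7083) = 0.2697
Xm-115: 26.97%, Xm-117: 73.03%.

26.97%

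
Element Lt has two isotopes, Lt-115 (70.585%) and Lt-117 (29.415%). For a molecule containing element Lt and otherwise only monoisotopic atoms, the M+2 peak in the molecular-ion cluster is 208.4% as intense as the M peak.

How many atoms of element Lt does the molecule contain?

The M+2/M ratio from n Lt atoms is n · q/p = n · 0.29415/0.70585.
n = 2.084 × 0.70585/0.29415 = 5.00 ≈ 5

5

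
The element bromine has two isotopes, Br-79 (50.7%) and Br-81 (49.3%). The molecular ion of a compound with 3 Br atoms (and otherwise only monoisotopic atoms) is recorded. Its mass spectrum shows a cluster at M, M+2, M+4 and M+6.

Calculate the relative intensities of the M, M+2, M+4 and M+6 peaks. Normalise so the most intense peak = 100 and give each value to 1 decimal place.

Expanding (0.507 + 0.493)^3:
P(M) = 0.507^3 = 0.130324
P(M+2) = 3 × 0.507^2 × 0.493^1 = 0.380175
P(M+4) = 3 × 0.507^1 × 0.493^2 = 0.369678
P(M+6) = 0.493^3 = 0.119823
The M+2 peak is largest (0.380175); scaling to 100 gives 34.3 : 100.0 : 97.2 : 31.5.

34.3 : 100.0 : 97.2 : 31.5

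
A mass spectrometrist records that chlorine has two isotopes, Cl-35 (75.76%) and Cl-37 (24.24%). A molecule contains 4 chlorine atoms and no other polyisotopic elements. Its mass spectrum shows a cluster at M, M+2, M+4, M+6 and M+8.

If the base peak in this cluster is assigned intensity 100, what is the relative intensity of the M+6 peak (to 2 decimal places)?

Term probabilities: M 0.3294, M+2 0.4216, M+4 0.2023, M+6 0.0432, M+8 0.0035. Base peak = M+2.
P(M+2) = C(4,1) × 0.7576^3 × 0.2424^1 = 4 × 0.4348304 × 0.2424 = 0.421612 (base)
P(M+6) = C(4,3) × 0.7576^1 × 0.2424^3 = 4 × 0.7576 × 0.01424288 = 0.043162
Relative intensity = 0.043162 / 0.421612 × 100 = 10.24

10.24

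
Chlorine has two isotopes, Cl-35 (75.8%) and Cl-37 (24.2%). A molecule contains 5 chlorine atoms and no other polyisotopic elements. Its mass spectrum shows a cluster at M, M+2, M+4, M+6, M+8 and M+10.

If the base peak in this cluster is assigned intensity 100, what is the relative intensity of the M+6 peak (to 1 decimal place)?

20.4

Term probabilities: M 0.2502, M+2 0.3994, M+4 0.2551, M+6 0.0814, M+8 0.0130, M+10 0.0008. Base peak = M+2.
P(M+2) = C(5,1) × 0.758^4 × 0.242^1 = 5 × 0.33012379 × 0.2420 = 0.399450 (base)
P(M+6) = C(5,3) × 0.758^2 × 0.242^3 = 10 × 0.574564 × 0.01417249 = 0.081430
Relative intensity = 0.081430 / 0.399450 × 100 = 20.4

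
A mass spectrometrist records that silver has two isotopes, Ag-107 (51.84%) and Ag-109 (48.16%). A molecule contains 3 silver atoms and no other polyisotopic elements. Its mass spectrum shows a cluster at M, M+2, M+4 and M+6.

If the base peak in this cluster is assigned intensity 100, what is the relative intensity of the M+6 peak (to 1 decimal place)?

28.8

Term probabilities: M 0.1393, M+2 0.3883, M+4 0.3607, M+6 0.1117. Base peak = M+2.
P(M+2) = C(3,1) × 0.5184^2 × 0.4816^1 = 3 × 0.26873856 × 0.4816 = 0.388273 (base)
P(M+6) = C(3,3) × 0.5184^0 × 0.4816^3 = 1 × 1.0000 × 0.11170161 = 0.111702
Relative intensity = 0.111702 / 0.388273 × 100 = 28.8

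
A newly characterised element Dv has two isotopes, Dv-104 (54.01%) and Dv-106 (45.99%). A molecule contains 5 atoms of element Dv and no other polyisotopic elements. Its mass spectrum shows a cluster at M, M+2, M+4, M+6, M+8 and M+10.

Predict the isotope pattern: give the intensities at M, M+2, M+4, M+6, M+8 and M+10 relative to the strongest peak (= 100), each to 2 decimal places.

Expanding (0.5401 + 0.4599)^5:
P(M) = 0.5401^5 = 0.045959
P(M+2) = 5 × 0.5401^4 × 0.4599^1 = 0.195673
P(M+4) = 10 × 0.5401^3 × 0.4599^2 = 0.333234
P(M+6) = 10 × 0.5401^2 × 0.4599^3 = 0.283752
P(M+8) = 5 × 0.5401^1 × 0.4599^4 = 0.120809
P(M+10) = 0.4599^5 = 0.020574
The M+4 peak is largest (0.333234); scaling to 100 gives 13.79 : 58.72 : 100.00 : 85.15 : 36.25 : 6.17.

13.79 : 58.72 : 100.00 : 85.15 : 36.25 : 6.17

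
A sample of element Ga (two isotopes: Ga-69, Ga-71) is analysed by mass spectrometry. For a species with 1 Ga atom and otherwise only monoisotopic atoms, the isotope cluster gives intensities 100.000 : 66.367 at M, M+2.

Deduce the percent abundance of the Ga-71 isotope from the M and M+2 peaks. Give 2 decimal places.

39.89%

Let p = fractional abundance of Ga-69. I(M+2)/I(M) = [C(1,1)·p^0·(1−p)] / p^1 = 1·(1−p)/p = 66.367/100.000 = 0.6637
(1−p)/p = 0.6637/1 = 0.6637  ⇒  p = 1/(1 + 0.6637) = 0.6011
Ga-69: 60.11%, Ga-71: 39.89%.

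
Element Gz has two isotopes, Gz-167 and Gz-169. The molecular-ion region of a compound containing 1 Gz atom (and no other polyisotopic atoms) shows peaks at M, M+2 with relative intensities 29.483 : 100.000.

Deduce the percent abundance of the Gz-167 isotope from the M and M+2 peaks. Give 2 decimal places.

22.77%

If p is the fraction of Gz that is Gz-167, then I(M+2)/I(M) = [C(1,1)·p^0·(1−p)] / p^1 = 1·(1−p)/p = 100.000/29.483 = 3.3918
(1−p)/p = 3.3918/1 = 3.3918  ⇒  p = 1/(1 + 3.3918) = 0.2277
Gz-167: 22.77%, Gz-169: 77.23%.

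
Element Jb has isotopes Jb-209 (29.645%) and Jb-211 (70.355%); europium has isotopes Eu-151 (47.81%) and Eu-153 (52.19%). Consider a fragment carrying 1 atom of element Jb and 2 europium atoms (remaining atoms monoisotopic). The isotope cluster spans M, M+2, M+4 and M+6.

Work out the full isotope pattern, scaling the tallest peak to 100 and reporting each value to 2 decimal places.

Element Jb pattern (n=1): 0.29645 : 0.70355
Europium pattern (n=2): 0.22857961 : 0.49904078 : 0.27237961
Convolve the two distributions (both contribute in 2-u steps):
  M: 0.29645×0.22857961 = 0.067762
  M+2: 0.29645×0.49904078 + 0.70355×0.22857961 = 0.308758
  M+4: 0.29645×0.27237961 + 0.70355×0.49904078 = 0.431847
  M+6: 0.70355×0.27237961 = 0.191633
Scale to base peak (0.431847) = 100: 15.69 : 71.50 : 100.00 : 44.38

15.69 : 71.50 : 100.00 : 44.38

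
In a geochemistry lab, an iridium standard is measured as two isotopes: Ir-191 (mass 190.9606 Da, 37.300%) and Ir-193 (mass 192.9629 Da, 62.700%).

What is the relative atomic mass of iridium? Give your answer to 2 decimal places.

192.22 Da

Average mass = Σ (abundance × isotope mass) = 0.37300 × 190.9606 + 0.62700 × 192.9629
= 71.22830 + 120.98774 = 192.21604 Da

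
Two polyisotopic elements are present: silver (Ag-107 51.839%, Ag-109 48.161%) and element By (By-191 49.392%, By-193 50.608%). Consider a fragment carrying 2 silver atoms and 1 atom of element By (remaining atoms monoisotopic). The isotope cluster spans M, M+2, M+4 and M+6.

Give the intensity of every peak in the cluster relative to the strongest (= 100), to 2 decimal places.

Silver pattern (n=2): 0.26872819 : 0.49932362 : 0.23194819
Element By pattern (n=1): 0.49392 : 0.50608
Convolve the two distributions (both contribute in 2-u steps):
  M: 0.26872819×0.49392 = 0.132730
  M+2: 0.26872819×0.50608 + 0.49932362×0.49392 = 0.382624
  M+4: 0.49932362×0.50608 + 0.23194819×0.49392 = 0.367262
  M+6: 0.23194819×0.50608 = 0.117384
Scale to base peak (0.382624) = 100: 34.69 : 100.00 : 95.99 : 30.68

34.69 : 100.00 : 95.99 : 30.68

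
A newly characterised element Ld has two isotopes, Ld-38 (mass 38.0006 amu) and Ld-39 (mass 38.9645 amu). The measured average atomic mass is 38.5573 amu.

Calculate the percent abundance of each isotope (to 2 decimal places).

Let x be the fractional abundance of Ld-38; then Ld-39 has abundance 1 − x.
38.0006·x + 38.9645·(1 − x) = 38.5573
(38.0006 − 38.9645)·x = 38.5573 − 38.9645
x = -0.4072 / -0.9639 = 0.42245 → 42.25% Ld-38, 57.75% Ld-39.

Ld-38: 42.25%, Ld-39: 57.75%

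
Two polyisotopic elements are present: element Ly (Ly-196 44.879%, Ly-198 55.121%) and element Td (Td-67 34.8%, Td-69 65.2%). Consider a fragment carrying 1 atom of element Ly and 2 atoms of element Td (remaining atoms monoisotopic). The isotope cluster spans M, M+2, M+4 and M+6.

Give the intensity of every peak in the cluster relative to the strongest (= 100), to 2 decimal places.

Element Ly pattern (n=1): 0.44879 : 0.55121
Element Td pattern (n=2): 0.121104 : 0.453792 : 0.425104
Convolve the two distributions (both contribute in 2-u steps):
  M: 0.44879×0.121104 = 0.054350
  M+2: 0.44879×0.453792 + 0.55121×0.121104 = 0.270411
  M+4: 0.44879×0.425104 + 0.55121×0.453792 = 0.440917
  M+6: 0.55121×0.425104 = 0.234322
Scale to base peak (0.440917) = 100: 12.33 : 61.33 : 100.00 : 53.14

12.33 : 61.33 : 100.00 : 53.14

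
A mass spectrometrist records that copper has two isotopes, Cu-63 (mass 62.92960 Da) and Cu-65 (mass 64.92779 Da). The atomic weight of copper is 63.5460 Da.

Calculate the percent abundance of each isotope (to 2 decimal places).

Cu-63: 69.15%, Cu-65: 30.85%

Let x be the fractional abundance of Cu-63; then Cu-65 has abundance 1 − x.
62.92960·x + 64.92779·(1 − x) = 63.5460
(62.92960 − 64.92779)·x = 63.5460 − 64.92779
x = -1.38179 / -1.99819 = 0.69152 → 69.15% Cu-63, 30.85% Cu-65.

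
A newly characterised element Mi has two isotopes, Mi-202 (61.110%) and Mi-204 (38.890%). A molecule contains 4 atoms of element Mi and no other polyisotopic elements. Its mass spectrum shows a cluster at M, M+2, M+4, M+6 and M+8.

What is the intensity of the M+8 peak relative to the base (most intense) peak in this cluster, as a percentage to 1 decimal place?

6.4%

Term probabilities: M 0.1395, M+2 0.3550, M+4 0.3389, M+6 0.1438, M+8 0.0229. Base peak = M+2.
P(M+2) = C(4,1) × 0.61110^3 × 0.38890^1 = 4 × 0.22821115 × 0.3889 = 0.355005 (base)
P(M+8) = C(4,4) × 0.61110^0 × 0.38890^4 = 1 × 1.0000 × 0.02287451 = 0.022875
Relative intensity = 0.022875 / 0.355005 × 100 = 6.4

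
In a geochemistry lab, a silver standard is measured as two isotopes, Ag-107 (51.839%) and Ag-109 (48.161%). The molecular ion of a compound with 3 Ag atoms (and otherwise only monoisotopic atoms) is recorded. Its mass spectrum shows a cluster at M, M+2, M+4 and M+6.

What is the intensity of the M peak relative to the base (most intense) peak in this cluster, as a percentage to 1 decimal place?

Term probabilities: M 0.1393, M+2 0.3883, M+4 0.3607, M+6 0.1117. Base peak = M+2.
P(M+2) = C(3,1) × 0.51839^2 × 0.48161^1 = 3 × 0.26872819 × 0.48161 = 0.388267 (base)
P(M) = C(3,0) × 0.51839^3 × 0.48161^0 = 1 × 0.13930601 × 1.0000 = 0.139306
Relative intensity = 0.139306 / 0.388267 × 100 = 35.9

35.9%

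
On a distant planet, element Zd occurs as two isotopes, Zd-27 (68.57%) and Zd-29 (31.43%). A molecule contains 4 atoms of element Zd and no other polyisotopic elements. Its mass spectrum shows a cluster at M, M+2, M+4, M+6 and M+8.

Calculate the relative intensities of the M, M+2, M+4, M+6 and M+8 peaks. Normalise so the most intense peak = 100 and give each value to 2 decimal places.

Each Zd atom is independently Zd-27 (p = 0.6857) or Zd-29 (q = 0.3143); the cluster is the binomial expansion (p + q)^4.
P(M) = 0.6857^4 = 0.221073
P(M+2) = 4 × 0.6857^3 × 0.3143^1 = 0.405328
P(M+4) = 6 × 0.6857^2 × 0.3143^2 = 0.278682
P(M+6) = 4 × 0.6857^1 × 0.3143^3 = 0.085158
P(M+8) = 0.3143^4 = 0.009758
The M+2 peak is largest (0.405328); scaling to 100 gives 54.54 : 100.00 : 68.75 : 21.01 : 2.41.

54.54 : 100.00 : 68.75 : 21.01 : 2.41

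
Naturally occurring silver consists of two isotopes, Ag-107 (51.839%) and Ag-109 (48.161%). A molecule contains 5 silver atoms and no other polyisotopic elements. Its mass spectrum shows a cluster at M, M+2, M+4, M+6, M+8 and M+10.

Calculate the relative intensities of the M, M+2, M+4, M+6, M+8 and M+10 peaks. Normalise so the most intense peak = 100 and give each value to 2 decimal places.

The 5 Ag atoms are independent, so intensities follow the terms of (0.51839 + 0.48161)^5.
P(M) = 0.51839^5 = 0.037435
P(M+2) = 5 × 0.51839^4 × 0.48161^1 = 0.173897
P(M+4) = 10 × 0.51839^3 × 0.48161^2 = 0.323118
P(M+6) = 10 × 0.51839^2 × 0.48161^3 = 0.300192
P(M+8) = 5 × 0.51839^1 × 0.48161^4 = 0.139447
P(M+10) = 0.48161^5 = 0.025911
The M+4 peak is largest (0.323118); scaling to 100 gives 11.59 : 53.82 : 100.00 : 92.90 : 43.16 : 8.02.

11.59 : 53.82 : 100.00 : 92.90 : 43.16 : 8.02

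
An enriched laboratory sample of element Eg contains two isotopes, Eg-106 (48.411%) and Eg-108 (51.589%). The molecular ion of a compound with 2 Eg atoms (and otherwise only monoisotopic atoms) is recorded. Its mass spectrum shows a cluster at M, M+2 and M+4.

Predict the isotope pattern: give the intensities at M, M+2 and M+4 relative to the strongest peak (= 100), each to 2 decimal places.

46.92 : 100.00 : 53.28

Expanding (0.48411 + 0.51589)^2:
P(M) = 0.48411^2 = 0.234362
P(M+2) = 2 × 0.48411^1 × 0.51589^1 = 0.499495
P(M+4) = 0.51589^2 = 0.266142
The M+2 peak is largest (0.499495); scaling to 100 gives 46.92 : 100.00 : 53.28.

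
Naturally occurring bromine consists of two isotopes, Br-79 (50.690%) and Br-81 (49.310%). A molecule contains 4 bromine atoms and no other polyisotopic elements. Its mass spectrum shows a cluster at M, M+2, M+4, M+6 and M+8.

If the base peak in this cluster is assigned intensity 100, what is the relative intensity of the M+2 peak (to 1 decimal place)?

Term probabilities: M 0.0660, M+2 0.2569, M+4 0.3749, M+6 0.2431, M+8 0.0591. Base peak = M+4.
P(M+4) = C(4,2) × 0.50690^2 × 0.49310^2 = 6 × 0.25694761 × 0.24314761 = 0.374857 (base)
P(M+2) = C(4,1) × 0.50690^3 × 0.49310^1 = 4 × 0.13024674 × 0.4931 = 0.256899
Relative intensity = 0.256899 / 0.374857 × 100 = 68.5

68.5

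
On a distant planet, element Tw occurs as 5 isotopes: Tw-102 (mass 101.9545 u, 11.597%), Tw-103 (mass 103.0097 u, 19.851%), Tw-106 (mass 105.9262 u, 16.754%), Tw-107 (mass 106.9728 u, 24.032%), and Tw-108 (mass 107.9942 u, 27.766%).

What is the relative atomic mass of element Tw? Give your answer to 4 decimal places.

The abundance-weighted mean is 0.11597 × 101.9545 + 0.19851 × 103.0097 + 0.16754 × 105.9262 + 0.24032 × 106.9728 + 0.27766 × 107.9942
= 11.82366 + 20.44846 + 17.74688 + 25.70770 + 29.98567 = 105.71237 u

105.7124 u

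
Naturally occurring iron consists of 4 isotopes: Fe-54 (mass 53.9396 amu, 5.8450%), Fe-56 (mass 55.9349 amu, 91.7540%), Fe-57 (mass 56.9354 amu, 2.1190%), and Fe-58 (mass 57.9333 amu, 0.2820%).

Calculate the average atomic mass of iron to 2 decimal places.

The abundance-weighted mean is 0.058450 × 53.9396 + 0.917540 × 55.9349 + 0.021190 × 56.9354 + 0.002820 × 57.9333
= 3.15277 + 51.32251 + 1.20646 + 0.16337 = 55.84511 amu

55.85 amu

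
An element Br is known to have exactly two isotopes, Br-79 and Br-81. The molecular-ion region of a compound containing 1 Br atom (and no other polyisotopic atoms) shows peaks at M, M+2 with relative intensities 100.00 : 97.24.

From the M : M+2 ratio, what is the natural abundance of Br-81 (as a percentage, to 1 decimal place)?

If p is the fraction of Br that is Br-79, then I(M+2)/I(M) = [C(1,1)·p^0·(1−p)] / p^1 = 1·(1−p)/p = 97.24/100.00 = 0.9724
(1−p)/p = 0.9724/1 = 0.9724  ⇒  p = 1/(1 + 0.9724) = 0.5070
Br-79: 50.7%, Br-81: 49.3%.

49.3%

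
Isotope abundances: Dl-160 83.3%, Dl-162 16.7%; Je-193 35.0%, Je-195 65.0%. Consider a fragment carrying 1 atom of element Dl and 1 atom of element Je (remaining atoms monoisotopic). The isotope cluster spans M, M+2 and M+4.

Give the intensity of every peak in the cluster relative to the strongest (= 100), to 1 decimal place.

Element Dl pattern (n=1): 0.8330 : 0.1670
Element Je pattern (n=1): 0.3500 : 0.6500
Convolve the two distributions (both contribute in 2-u steps):
  M: 0.8330×0.3500 = 0.291550
  M+2: 0.8330×0.6500 + 0.1670×0.3500 = 0.599900
  M+4: 0.1670×0.6500 = 0.108550
Scale to base peak (0.599900) = 100: 48.6 : 100.0 : 18.1

48.6 : 100.0 : 18.1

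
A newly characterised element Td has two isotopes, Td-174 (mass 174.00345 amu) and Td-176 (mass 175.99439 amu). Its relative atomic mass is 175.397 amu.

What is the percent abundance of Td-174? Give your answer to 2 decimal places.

With x = fraction of Td-174 (so Td-176 is 1 − x):
174.00345·x + 175.99439·(1 − x) = 175.397
(174.00345 − 175.99439)·x = 175.397 − 175.99439
x = -0.59739 / -1.99094 = 0.30005 → 30.01% Td-174, 69.99% Td-176.

30.01%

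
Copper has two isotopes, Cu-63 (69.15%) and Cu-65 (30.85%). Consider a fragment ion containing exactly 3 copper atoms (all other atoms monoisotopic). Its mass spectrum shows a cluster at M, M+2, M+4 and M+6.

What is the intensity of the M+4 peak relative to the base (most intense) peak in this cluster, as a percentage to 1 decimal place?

44.6%

Binomial terms of (0.6915 + 0.3085)^3: M 0.3307, M+2 0.4425, M+4 0.1974, M+6 0.0294 → M+2 is the base peak.
P(M+2) = C(3,1) × 0.6915^2 × 0.3085^1 = 3 × 0.47817225 × 0.3085 = 0.442548 (base)
P(M+4) = C(3,2) × 0.6915^1 × 0.3085^2 = 3 × 0.6915 × 0.09517225 = 0.197435
Relative intensity = 0.197435 / 0.442548 × 100 = 44.6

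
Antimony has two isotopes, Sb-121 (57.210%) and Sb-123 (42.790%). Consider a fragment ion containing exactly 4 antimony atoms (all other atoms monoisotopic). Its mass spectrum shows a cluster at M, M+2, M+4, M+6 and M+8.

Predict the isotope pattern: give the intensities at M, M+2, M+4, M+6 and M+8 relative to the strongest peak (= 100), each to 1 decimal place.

29.8 : 89.1 : 100.0 : 49.9 : 9.3

Expanding (0.57210 + 0.42790)^4:
P(M) = 0.57210^4 = 0.107124
P(M+2) = 4 × 0.57210^3 × 0.42790^1 = 0.320493
P(M+4) = 6 × 0.57210^2 × 0.42790^2 = 0.359567
P(M+6) = 4 × 0.57210^1 × 0.42790^3 = 0.179291
P(M+8) = 0.42790^4 = 0.033525
The M+4 peak is largest (0.359567); scaling to 100 gives 29.8 : 89.1 : 100.0 : 49.9 : 9.3.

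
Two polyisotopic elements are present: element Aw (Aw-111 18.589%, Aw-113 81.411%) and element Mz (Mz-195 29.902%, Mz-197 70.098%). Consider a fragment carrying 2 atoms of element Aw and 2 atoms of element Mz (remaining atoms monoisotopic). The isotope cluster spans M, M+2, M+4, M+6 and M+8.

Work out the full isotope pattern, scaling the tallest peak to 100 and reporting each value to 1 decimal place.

Element Aw pattern (n=2): 0.03455509 : 0.30266982 : 0.66277509
Element Mz pattern (n=2): 0.08941296 : 0.41921408 : 0.49137296
Convolve the two distributions (both contribute in 2-u steps):
  M: 0.03455509×0.08941296 = 0.003090
  M+2: 0.03455509×0.41921408 + 0.30266982×0.08941296 = 0.041549
  M+4: 0.03455509×0.49137296 + 0.30266982×0.41921408 + 0.66277509×0.08941296 = 0.203124
  M+6: 0.30266982×0.49137296 + 0.66277509×0.41921408 = 0.426568
  M+8: 0.66277509×0.49137296 = 0.325670
Scale to base peak (0.426568) = 100: 0.7 : 9.7 : 47.6 : 100.0 : 76.3

0.7 : 9.7 : 47.6 : 100.0 : 76.3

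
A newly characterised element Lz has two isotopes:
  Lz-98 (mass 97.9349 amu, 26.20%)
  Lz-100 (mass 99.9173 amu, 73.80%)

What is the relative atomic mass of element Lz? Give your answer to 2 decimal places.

99.40 amu

Ar = Σ fᵢ·mᵢ = 0.2620 × 97.9349 + 0.7380 × 99.9173
= 25.65894 + 73.73897 = 99.39791 amu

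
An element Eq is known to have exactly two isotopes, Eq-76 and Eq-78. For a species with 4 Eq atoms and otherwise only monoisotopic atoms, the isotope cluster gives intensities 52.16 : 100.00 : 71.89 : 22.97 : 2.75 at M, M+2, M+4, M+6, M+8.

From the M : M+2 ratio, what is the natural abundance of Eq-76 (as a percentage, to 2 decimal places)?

67.60%

Let p = fractional abundance of Eq-76. I(M+2)/I(M) = [C(4,1)·p^3·(1−p)] / p^4 = 4·(1−p)/p = 100.00/52.16 = 1.9172
(1−p)/p = 1.9172/4 = 0.4793  ⇒  p = 1/(1 + 0.4793) = 0.6760
Eq-76: 67.60%, Eq-78: 32.40%.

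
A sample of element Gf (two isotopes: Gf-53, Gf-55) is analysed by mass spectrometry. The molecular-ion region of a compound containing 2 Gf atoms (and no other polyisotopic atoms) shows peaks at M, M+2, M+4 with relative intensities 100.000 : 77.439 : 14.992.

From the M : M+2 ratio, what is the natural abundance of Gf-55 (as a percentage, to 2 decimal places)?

Write p for the Gf-53 fraction. I(M+2)/I(M) = [C(2,1)·p^1·(1−p)] / p^2 = 2·(1−p)/p = 77.439/100.000 = 0.7744
(1−p)/p = 0.7744/2 = 0.3872  ⇒  p = 1/(1 + 0.3872) = 0.7209
Gf-53: 72.09%, Gf-55: 27.91%.

27.91%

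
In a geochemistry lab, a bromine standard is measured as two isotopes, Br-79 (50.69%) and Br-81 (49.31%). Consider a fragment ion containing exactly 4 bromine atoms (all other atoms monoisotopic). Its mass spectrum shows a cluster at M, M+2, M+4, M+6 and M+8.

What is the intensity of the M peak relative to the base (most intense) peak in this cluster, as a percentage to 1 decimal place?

17.6%

Binomial terms of (0.5069 + 0.4931)^4: M 0.0660, M+2 0.2569, M+4 0.3749, M+6 0.2431, M+8 0.0591 → M+4 is the base peak.
P(M+4) = C(4,2) × 0.5069^2 × 0.4931^2 = 6 × 0.25694761 × 0.24314761 = 0.374857 (base)
P(M) = C(4,0) × 0.5069^4 × 0.4931^0 = 1 × 0.06602207 × 1.0000 = 0.066022
Relative intensity = 0.066022 / 0.374857 × 100 = 17.6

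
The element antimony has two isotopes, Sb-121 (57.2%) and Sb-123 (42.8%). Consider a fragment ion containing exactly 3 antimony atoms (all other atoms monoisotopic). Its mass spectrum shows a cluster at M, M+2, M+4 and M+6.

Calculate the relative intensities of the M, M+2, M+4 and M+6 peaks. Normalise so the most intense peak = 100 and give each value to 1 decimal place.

Each Sb atom is independently Sb-121 (p = 0.572) or Sb-123 (q = 0.428); the cluster is the binomial expansion (p + q)^3.
P(M) = 0.572^3 = 0.187149
P(M+2) = 3 × 0.572^2 × 0.428^1 = 0.420104
P(M+4) = 3 × 0.572^1 × 0.428^2 = 0.314344
P(M+6) = 0.428^3 = 0.078403
The M+2 peak is largest (0.420104); scaling to 100 gives 44.5 : 100.0 : 74.8 : 18.7.

44.5 : 100.0 : 74.8 : 18.7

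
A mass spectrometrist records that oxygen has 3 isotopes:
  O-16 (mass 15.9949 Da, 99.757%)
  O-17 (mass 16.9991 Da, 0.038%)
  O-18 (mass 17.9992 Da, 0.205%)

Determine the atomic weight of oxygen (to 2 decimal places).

The abundance-weighted mean is 0.99757 × 15.9949 + 0.00038 × 16.9991 + 0.00205 × 17.9992
= 15.95603 + 0.00646 + 0.03690 = 15.99939 Da

16.00 Da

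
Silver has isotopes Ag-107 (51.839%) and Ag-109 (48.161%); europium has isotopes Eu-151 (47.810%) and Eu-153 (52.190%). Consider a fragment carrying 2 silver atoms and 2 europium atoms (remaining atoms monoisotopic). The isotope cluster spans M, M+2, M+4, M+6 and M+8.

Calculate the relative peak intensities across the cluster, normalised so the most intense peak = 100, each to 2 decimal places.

16.36 : 66.13 : 100.00 : 67.06 : 16.83

Silver pattern (n=2): 0.26872819 : 0.49932362 : 0.23194819
Europium pattern (n=2): 0.22857961 : 0.49904078 : 0.27237961
Convolve the two distributions (both contribute in 2-u steps):
  M: 0.26872819×0.22857961 = 0.061426
  M+2: 0.26872819×0.49904078 + 0.49932362×0.22857961 = 0.248242
  M+4: 0.26872819×0.27237961 + 0.49932362×0.49904078 + 0.23194819×0.22857961 = 0.375398
  M+6: 0.49932362×0.27237961 + 0.23194819×0.49904078 = 0.251757
  M+8: 0.23194819×0.27237961 = 0.063178
Scale to base peak (0.375398) = 100: 16.36 : 66.13 : 100.00 : 67.06 : 16.83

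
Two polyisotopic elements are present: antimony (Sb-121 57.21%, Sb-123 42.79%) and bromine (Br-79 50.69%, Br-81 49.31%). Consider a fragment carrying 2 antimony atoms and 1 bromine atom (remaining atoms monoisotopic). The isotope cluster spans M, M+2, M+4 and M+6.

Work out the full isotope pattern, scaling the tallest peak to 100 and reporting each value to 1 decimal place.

40.5 : 100.0 : 81.6 : 22.0

Antimony pattern (n=2): 0.32729841 : 0.48960318 : 0.18309841
Bromine pattern (n=1): 0.5069 : 0.4931
Convolve the two distributions (both contribute in 2-u steps):
  M: 0.32729841×0.5069 = 0.165908
  M+2: 0.32729841×0.4931 + 0.48960318×0.5069 = 0.409571
  M+4: 0.48960318×0.4931 + 0.18309841×0.5069 = 0.334236
  M+6: 0.18309841×0.4931 = 0.090286
Scale to base peak (0.409571) = 100: 40.5 : 100.0 : 81.6 : 22.0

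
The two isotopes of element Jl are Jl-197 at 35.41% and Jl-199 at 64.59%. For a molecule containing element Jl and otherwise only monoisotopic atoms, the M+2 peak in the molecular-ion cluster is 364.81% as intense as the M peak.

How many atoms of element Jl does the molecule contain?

With n Jl atoms, P(M+2)/P(M) = C(n,1)·p^(n−1)q / p^n = n·q/p = n · 0.6459/0.3541.
n = 3.6481 × 0.3541/0.6459 = 2.00 ≈ 2

2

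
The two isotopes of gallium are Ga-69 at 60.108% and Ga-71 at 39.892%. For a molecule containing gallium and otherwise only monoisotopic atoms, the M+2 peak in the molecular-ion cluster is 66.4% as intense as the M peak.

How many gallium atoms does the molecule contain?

With n Ga atoms, P(M+2)/P(M) = C(n,1)·p^(n−1)q / p^n = n·q/p = n · 0.39892/0.60108.
n = 0.664 × 0.60108/0.39892 = 1.00 ≈ 1

1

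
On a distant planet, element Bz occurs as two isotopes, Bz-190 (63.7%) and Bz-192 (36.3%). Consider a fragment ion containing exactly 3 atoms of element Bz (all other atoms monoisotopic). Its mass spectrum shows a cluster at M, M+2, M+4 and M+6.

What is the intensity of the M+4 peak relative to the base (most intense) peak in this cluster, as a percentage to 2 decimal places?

Term probabilities: M 0.2585, M+2 0.4419, M+4 0.2518, M+6 0.0478. Base peak = M+2.
P(M+2) = C(3,1) × 0.637^2 × 0.363^1 = 3 × 0.405769 × 0.3630 = 0.441882 (base)
P(M+4) = C(3,2) × 0.637^1 × 0.363^2 = 3 × 0.6370 × 0.131769 = 0.251811
Relative intensity = 0.251811 / 0.441882 × 100 = 56.99

56.99%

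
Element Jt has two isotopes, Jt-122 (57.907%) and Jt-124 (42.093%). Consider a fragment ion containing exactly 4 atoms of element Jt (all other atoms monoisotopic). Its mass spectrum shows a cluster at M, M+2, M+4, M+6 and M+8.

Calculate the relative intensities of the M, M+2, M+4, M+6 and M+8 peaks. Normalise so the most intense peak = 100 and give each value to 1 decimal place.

Expanding (0.57907 + 0.42093)^4:
P(M) = 0.57907^4 = 0.112441
P(M+2) = 4 × 0.57907^3 × 0.42093^1 = 0.326936
P(M+4) = 6 × 0.57907^2 × 0.42093^2 = 0.356478
P(M+6) = 4 × 0.57907^1 × 0.42093^3 = 0.172751
P(M+8) = 0.42093^4 = 0.031393
The M+4 peak is largest (0.356478); scaling to 100 gives 31.5 : 91.7 : 100.0 : 48.5 : 8.8.

31.5 : 91.7 : 100.0 : 48.5 : 8.8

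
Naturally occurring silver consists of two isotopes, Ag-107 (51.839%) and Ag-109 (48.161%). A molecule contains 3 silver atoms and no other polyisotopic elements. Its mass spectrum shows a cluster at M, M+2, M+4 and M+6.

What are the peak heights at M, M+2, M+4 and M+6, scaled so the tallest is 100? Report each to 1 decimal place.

35.9 : 100.0 : 92.9 : 28.8

Expanding (0.51839 + 0.48161)^3:
P(M) = 0.51839^3 = 0.139306
P(M+2) = 3 × 0.51839^2 × 0.48161^1 = 0.388267
P(M+4) = 3 × 0.51839^1 × 0.48161^2 = 0.360719
P(M+6) = 0.48161^3 = 0.111709
The M+2 peak is largest (0.388267); scaling to 100 gives 35.9 : 100.0 : 92.9 : 28.8.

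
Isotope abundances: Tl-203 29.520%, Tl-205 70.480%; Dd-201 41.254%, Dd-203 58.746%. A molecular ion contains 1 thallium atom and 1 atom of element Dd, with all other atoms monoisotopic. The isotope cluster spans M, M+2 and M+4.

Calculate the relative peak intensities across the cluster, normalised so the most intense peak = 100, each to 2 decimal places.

26.24 : 100.00 : 89.20

Thallium pattern (n=1): 0.2952 : 0.7048
Element Dd pattern (n=1): 0.41254 : 0.58746
Convolve the two distributions (both contribute in 2-u steps):
  M: 0.2952×0.41254 = 0.121782
  M+2: 0.2952×0.58746 + 0.7048×0.41254 = 0.464176
  M+4: 0.7048×0.58746 = 0.414042
Scale to base peak (0.464176) = 100: 26.24 : 100.00 : 89.20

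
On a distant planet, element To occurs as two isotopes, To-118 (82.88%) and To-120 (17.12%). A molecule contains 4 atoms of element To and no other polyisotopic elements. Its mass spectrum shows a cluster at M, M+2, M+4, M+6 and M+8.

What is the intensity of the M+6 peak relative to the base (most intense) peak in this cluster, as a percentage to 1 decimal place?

Term probabilities: M 0.4718, M+2 0.3899, M+4 0.1208, M+6 0.0166, M+8 0.0009. Base peak = M.
P(M) = C(4,0) × 0.8288^4 × 0.1712^0 = 1 × 0.47184458 × 1.0000 = 0.471845 (base)
P(M+6) = C(4,3) × 0.8288^1 × 0.1712^3 = 4 × 0.8288 × 0.00501778 = 0.016635
Relative intensity = 0.016635 / 0.471845 × 100 = 3.5

3.5%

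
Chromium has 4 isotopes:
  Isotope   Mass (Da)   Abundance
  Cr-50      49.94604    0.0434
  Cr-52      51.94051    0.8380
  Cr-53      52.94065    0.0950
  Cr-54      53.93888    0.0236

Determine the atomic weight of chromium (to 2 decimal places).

52.00 Da

The abundance-weighted mean is 0.0434 × 49.94604 + 0.8380 × 51.94051 + 0.0950 × 52.94065 + 0.0236 × 53.93888
= 2.167658 + 43.526147 + 5.029362 + 1.272958 = 51.996125 Da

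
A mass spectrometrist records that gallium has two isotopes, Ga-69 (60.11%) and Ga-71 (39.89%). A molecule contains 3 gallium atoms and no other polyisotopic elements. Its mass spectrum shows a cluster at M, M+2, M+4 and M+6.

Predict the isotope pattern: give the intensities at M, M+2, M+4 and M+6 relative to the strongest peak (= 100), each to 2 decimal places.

The 3 Ga atoms are independent, so intensities follow the terms of (0.6011 + 0.3989)^3.
P(M) = 0.6011^3 = 0.217190
P(M+2) = 3 × 0.6011^2 × 0.3989^1 = 0.432393
P(M+4) = 3 × 0.6011^1 × 0.3989^2 = 0.286943
P(M+6) = 0.3989^3 = 0.063473
The M+2 peak is largest (0.432393); scaling to 100 gives 50.23 : 100.00 : 66.36 : 14.68.

50.23 : 100.00 : 66.36 : 14.68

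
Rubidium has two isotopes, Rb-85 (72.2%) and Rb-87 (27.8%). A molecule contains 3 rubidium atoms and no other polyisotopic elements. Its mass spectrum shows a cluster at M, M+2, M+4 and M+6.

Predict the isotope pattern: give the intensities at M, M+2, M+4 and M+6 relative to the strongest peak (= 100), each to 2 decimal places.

86.57 : 100.00 : 38.50 : 4.94

Expanding (0.722 + 0.278)^3:
P(M) = 0.722^3 = 0.376367
P(M+2) = 3 × 0.722^2 × 0.278^1 = 0.434751
P(M+4) = 3 × 0.722^1 × 0.278^2 = 0.167397
P(M+6) = 0.278^3 = 0.021485
The M+2 peak is largest (0.434751); scaling to 100 gives 86.57 : 100.00 : 38.50 : 4.94.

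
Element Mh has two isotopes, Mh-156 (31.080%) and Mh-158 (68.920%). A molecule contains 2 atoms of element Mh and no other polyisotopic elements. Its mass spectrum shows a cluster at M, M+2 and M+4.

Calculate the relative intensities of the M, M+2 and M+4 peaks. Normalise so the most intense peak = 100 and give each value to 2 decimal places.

20.34 : 90.19 : 100.00

Expanding (0.31080 + 0.68920)^2:
P(M) = 0.31080^2 = 0.096597
P(M+2) = 2 × 0.31080^1 × 0.68920^1 = 0.428407
P(M+4) = 0.68920^2 = 0.474997
The M+4 peak is largest (0.474997); scaling to 100 gives 20.34 : 90.19 : 100.00.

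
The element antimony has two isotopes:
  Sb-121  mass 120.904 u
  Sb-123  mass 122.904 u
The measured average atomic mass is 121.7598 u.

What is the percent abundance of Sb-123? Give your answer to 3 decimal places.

With x = fraction of Sb-121 (so Sb-123 is 1 − x):
120.904·x + 122.904·(1 − x) = 121.7598
(120.904 − 122.904)·x = 121.7598 − 122.904
x = -1.1442 / -2.000 = 0.57210 → 57.210% Sb-121, 42.790% Sb-123.

42.790%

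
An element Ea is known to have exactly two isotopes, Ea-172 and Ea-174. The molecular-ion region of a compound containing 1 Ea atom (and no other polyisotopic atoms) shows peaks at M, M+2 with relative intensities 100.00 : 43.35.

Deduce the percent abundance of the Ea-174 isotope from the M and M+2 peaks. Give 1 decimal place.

30.2%

If p is the fraction of Ea that is Ea-172, then I(M+2)/I(M) = [C(1,1)·p^0·(1−p)] / p^1 = 1·(1−p)/p = 43.35/100.00 = 0.4335
(1−p)/p = 0.4335/1 = 0.4335  ⇒  p = 1/(1 + 0.4335) = 0.6976
Ea-172: 69.8%, Ea-174: 30.2%.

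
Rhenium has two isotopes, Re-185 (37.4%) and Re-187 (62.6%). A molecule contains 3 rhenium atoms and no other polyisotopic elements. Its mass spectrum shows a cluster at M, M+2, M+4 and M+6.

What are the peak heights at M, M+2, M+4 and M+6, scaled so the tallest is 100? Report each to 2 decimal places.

Expanding (0.374 + 0.626)^3:
P(M) = 0.374^3 = 0.052314
P(M+2) = 3 × 0.374^2 × 0.626^1 = 0.262687
P(M+4) = 3 × 0.374^1 × 0.626^2 = 0.439685
P(M+6) = 0.626^3 = 0.245314
The M+4 peak is largest (0.439685); scaling to 100 gives 11.90 : 59.74 : 100.00 : 55.79.

11.90 : 59.74 : 100.00 : 55.79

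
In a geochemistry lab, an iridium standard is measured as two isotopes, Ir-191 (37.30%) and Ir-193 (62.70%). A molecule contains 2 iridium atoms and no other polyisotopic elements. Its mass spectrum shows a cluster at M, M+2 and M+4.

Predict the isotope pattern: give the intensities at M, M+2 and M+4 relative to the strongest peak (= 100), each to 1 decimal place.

The 2 Ir atoms are independent, so intensities follow the terms of (0.3730 + 0.6270)^2.
P(M) = 0.3730^2 = 0.139129
P(M+2) = 2 × 0.3730^1 × 0.6270^1 = 0.467742
P(M+4) = 0.6270^2 = 0.393129
The M+2 peak is largest (0.467742); scaling to 100 gives 29.7 : 100.0 : 84.0.

29.7 : 100.0 : 84.0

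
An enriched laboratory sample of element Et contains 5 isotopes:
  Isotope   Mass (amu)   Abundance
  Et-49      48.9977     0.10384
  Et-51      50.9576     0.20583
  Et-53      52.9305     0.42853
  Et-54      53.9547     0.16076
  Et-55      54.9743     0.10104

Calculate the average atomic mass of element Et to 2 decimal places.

The abundance-weighted mean is 0.10384 × 48.9977 + 0.20583 × 50.9576 + 0.42853 × 52.9305 + 0.16076 × 53.9547 + 0.10104 × 54.9743
= 5.08792 + 10.48860 + 22.68231 + 8.67376 + 5.55460 = 52.48719 amu

52.49 amu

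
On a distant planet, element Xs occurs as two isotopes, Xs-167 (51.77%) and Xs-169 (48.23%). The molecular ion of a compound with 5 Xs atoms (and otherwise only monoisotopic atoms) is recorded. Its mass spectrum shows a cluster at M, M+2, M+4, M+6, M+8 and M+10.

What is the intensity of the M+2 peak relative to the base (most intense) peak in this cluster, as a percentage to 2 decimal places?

Binomial terms of (0.5177 + 0.4823)^5: M 0.0372, M+2 0.1732, M+4 0.3228, M+6 0.3007, M+8 0.1401, M+10 0.0261 → M+4 is the base peak.
P(M+4) = C(5,2) × 0.5177^3 × 0.4823^2 = 10 × 0.13875048 × 0.23261329 = 0.322752 (base)
P(M+2) = C(5,1) × 0.5177^4 × 0.4823^1 = 5 × 0.07183112 × 0.4823 = 0.173221
Relative intensity = 0.173221 / 0.322752 × 100 = 53.67

53.67%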